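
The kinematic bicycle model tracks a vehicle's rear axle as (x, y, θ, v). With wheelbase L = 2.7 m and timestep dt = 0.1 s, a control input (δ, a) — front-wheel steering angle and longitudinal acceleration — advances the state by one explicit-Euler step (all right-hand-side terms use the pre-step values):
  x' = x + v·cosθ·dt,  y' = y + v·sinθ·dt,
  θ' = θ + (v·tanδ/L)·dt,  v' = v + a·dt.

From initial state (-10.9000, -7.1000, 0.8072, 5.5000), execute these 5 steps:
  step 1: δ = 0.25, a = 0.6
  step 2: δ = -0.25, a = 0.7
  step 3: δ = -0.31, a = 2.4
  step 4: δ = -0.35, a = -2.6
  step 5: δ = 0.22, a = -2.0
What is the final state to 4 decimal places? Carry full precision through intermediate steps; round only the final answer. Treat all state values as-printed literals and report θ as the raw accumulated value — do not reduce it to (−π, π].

(-8.8905, -5.1353, 0.7069, 5.4100)

after step 1 (δ=0.25, a=0.6): (-10.519662, -6.702705, 0.859214, 5.560000)
after step 2 (δ=-0.25, a=0.7): (-10.156576, -6.281630, 0.806633, 5.630000)
after step 3 (δ=-0.31, a=2.4): (-9.767017, -5.875166, 0.739838, 5.870000)
after step 4 (δ=-0.35, a=-2.6): (-9.333472, -5.479429, 0.660478, 5.610000)
after step 5 (δ=0.22, a=-2.0): (-8.890451, -5.135259, 0.706942, 5.410000)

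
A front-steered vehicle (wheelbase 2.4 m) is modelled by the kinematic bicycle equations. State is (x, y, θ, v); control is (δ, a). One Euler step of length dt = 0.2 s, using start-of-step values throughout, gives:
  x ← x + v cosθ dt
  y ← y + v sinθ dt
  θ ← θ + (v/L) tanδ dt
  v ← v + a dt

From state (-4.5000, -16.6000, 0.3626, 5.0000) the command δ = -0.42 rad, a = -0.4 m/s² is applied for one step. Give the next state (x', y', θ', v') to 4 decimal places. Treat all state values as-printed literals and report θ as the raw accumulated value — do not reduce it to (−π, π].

x' = -4.5000 + 5.0000·cos(0.3626)·0.2 = -3.5650
y' = -16.6000 + 5.0000·sin(0.3626)·0.2 = -16.2453
θ' = 0.3626 + (5.0000/2.4)·tan(-0.42)·0.2 = 0.1765
v' = 5.0000 − 0.4000·0.2 = 4.9200

(-3.5650, -16.2453, 0.1765, 4.9200)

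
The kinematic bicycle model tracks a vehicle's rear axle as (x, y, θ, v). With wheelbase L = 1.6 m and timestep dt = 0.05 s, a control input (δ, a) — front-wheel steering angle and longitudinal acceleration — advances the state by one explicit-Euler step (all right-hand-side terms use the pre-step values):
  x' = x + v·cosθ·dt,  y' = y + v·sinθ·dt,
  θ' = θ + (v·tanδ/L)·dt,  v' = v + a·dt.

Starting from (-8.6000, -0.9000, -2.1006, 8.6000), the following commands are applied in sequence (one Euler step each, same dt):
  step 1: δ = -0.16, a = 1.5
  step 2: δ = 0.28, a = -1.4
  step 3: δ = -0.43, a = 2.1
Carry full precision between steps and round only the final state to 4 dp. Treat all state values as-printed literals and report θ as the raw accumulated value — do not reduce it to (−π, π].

(-9.2570, -2.0140, -2.1893, 8.7100)

after step 1 (δ=-0.16, a=1.5): (-8.817306, -1.271050, -2.143971, 8.675000)
after step 2 (δ=0.28, a=-1.4): (-9.052530, -1.635479, -2.066017, 8.605000)
after step 3 (δ=-0.43, a=2.1): (-9.256996, -2.014041, -2.189343, 8.710000)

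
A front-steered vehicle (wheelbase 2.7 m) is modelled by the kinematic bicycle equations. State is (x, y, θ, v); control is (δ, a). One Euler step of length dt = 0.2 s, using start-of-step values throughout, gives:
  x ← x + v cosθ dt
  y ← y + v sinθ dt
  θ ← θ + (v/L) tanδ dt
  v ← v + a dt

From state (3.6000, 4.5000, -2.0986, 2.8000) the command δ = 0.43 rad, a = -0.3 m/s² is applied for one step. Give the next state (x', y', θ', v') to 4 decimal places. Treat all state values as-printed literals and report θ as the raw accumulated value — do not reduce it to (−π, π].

(3.3180, 4.0162, -2.0035, 2.7400)

x' = 3.6000 + 2.8000·cos(-2.0986)·0.2 = 3.3180
y' = 4.5000 + 2.8000·sin(-2.0986)·0.2 = 4.0162
θ' = -2.0986 + (2.8000/2.7)·tan(0.43)·0.2 = -2.0035
v' = 2.8000 − 0.3000·0.2 = 2.7400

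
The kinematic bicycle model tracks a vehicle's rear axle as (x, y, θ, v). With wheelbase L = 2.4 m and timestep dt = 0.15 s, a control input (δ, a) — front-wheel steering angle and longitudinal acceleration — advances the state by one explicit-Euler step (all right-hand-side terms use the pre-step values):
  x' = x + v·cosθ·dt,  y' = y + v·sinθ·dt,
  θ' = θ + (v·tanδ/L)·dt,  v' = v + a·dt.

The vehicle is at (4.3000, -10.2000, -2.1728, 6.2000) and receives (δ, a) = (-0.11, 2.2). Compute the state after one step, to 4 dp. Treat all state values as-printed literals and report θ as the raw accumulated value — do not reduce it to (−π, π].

x' = 4.3000 + 6.2000·cos(-2.1728)·0.15 = 3.7733
y' = -10.2000 + 6.2000·sin(-2.1728)·0.15 = -10.9665
θ' = -2.1728 + (6.2000/2.4)·tan(-0.11)·0.15 = -2.2156
v' = 6.2000 + 2.2000·0.15 = 6.5300

(3.7733, -10.9665, -2.2156, 6.5300)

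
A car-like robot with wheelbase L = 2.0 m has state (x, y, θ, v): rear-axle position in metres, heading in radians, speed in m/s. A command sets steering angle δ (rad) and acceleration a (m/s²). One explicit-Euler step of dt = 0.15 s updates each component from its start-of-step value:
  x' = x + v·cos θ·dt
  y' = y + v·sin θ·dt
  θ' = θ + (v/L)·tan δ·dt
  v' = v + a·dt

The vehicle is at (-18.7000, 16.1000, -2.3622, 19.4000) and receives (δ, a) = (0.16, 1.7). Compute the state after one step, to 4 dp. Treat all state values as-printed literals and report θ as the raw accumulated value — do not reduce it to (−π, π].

x' = -18.7000 + 19.4000·cos(-2.3622)·0.15 = -20.7700
y' = 16.1000 + 19.4000·sin(-2.3622)·0.15 = 14.0547
θ' = -2.3622 + (19.4000/2.0)·tan(0.16)·0.15 = -2.1274
v' = 19.4000 + 1.7000·0.15 = 19.6550

(-20.7700, 14.0547, -2.1274, 19.6550)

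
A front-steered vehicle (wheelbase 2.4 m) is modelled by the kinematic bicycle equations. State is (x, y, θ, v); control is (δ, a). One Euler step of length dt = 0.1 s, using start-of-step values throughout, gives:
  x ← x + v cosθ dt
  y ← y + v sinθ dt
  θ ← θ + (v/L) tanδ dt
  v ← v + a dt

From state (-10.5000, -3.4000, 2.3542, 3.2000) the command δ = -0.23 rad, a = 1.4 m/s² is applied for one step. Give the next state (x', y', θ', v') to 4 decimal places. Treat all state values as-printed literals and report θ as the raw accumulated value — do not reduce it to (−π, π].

(-10.7258, -3.1733, 2.3230, 3.3400)

x' = -10.5000 + 3.2000·cos(2.3542)·0.1 = -10.7258
y' = -3.4000 + 3.2000·sin(2.3542)·0.1 = -3.1733
θ' = 2.3542 + (3.2000/2.4)·tan(-0.23)·0.1 = 2.3230
v' = 3.2000 + 1.4000·0.1 = 3.3400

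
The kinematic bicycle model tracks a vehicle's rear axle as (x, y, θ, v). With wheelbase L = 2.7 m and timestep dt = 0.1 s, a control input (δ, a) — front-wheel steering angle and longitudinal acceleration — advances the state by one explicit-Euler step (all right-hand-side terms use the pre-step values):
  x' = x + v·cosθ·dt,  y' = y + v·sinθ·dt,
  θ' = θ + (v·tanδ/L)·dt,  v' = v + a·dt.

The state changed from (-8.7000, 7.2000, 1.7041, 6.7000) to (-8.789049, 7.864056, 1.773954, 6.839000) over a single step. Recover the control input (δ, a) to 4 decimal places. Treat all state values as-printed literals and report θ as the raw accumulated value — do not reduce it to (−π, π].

δ = 0.2744, a = 1.3900

a = (v'−v)/dt = (0.139000)/0.1 = 1.3900
Δθ = θ'−θ = 0.069854;  (v·dt/L) = 6.7000·0.1/2.7 = 0.248148
tan δ = Δθ·L/(v·dt) = 0.281501  →  δ = 0.2744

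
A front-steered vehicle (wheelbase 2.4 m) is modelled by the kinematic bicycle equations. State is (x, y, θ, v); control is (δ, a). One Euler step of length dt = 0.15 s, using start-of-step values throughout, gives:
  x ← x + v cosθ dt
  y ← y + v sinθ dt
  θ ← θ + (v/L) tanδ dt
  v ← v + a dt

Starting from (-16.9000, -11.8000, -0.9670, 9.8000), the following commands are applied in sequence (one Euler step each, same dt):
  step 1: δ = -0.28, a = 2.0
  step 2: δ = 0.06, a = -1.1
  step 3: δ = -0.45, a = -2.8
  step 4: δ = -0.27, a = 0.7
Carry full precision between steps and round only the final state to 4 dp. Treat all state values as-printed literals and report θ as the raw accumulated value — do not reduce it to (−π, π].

(-14.5326, -17.1280, -1.5697, 9.6200)

after step 1 (δ=-0.28, a=2.0): (-16.065376, -13.010084, -1.143127, 10.100000)
after step 2 (δ=0.06, a=-1.1): (-15.437028, -14.388635, -1.105207, 9.935000)
after step 3 (δ=-0.45, a=-2.8): (-14.767980, -15.720258, -1.405154, 9.515000)
after step 4 (δ=-0.27, a=0.7): (-14.532646, -17.127973, -1.569738, 9.620000)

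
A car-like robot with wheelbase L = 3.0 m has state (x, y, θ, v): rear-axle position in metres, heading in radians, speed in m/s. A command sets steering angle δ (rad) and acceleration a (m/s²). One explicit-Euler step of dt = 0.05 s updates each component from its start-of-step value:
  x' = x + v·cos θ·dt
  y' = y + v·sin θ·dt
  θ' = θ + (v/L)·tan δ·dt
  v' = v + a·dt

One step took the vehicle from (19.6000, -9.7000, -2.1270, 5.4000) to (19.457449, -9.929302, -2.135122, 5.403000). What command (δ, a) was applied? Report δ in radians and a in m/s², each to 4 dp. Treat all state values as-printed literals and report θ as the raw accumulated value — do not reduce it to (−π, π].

a = (v'−v)/dt = (0.003000)/0.05 = 0.0600
Δθ = θ'−θ = -0.008122;  (v·dt/L) = 5.4000·0.05/3.0 = 0.090000
tan δ = Δθ·L/(v·dt) = -0.090244  →  δ = -0.0900

δ = -0.0900, a = 0.0600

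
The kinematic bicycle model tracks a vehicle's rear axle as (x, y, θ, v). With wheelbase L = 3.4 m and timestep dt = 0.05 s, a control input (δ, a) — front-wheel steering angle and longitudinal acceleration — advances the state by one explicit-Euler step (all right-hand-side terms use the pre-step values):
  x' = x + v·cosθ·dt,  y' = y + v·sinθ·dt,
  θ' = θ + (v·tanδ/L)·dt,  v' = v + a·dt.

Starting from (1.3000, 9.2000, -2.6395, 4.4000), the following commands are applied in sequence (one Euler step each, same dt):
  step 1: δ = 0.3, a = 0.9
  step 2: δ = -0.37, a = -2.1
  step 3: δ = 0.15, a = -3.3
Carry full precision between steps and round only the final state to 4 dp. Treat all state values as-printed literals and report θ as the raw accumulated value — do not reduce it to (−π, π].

after step 1 (δ=0.3, a=0.9): (1.107153, 9.094123, -2.619484, 4.445000)
after step 2 (δ=-0.37, a=-2.1): (0.914513, 8.983285, -2.644838, 4.340000)
after step 3 (δ=0.15, a=-3.3): (0.723741, 8.879868, -2.635192, 4.175000)

(0.7237, 8.8799, -2.6352, 4.1750)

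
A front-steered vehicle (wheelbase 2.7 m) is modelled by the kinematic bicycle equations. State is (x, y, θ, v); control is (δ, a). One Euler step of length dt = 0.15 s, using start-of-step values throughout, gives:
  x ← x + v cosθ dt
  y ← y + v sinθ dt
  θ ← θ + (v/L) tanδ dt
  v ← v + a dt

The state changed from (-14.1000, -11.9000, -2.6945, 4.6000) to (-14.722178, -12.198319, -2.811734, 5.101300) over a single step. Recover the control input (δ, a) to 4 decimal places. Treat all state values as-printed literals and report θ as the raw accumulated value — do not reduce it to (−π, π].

δ = -0.4301, a = 3.3420

a = (v'−v)/dt = (0.501300)/0.15 = 3.3420
Δθ = θ'−θ = -0.117234;  (v·dt/L) = 4.6000·0.15/2.7 = 0.255556
tan δ = Δθ·L/(v·dt) = -0.458742  →  δ = -0.4301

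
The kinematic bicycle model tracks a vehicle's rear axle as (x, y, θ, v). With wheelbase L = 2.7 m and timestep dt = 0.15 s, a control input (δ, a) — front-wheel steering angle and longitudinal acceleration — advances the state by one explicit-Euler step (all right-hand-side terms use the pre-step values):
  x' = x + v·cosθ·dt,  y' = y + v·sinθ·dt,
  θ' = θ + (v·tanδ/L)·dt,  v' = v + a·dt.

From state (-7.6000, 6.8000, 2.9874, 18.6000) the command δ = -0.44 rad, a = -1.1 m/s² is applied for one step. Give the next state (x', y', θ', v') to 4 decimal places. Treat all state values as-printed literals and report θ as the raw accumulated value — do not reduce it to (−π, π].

(-10.3569, 7.2285, 2.5009, 18.4350)

x' = -7.6000 + 18.6000·cos(2.9874)·0.15 = -10.3569
y' = 6.8000 + 18.6000·sin(2.9874)·0.15 = 7.2285
θ' = 2.9874 + (18.6000/2.7)·tan(-0.44)·0.15 = 2.5009
v' = 18.6000 − 1.1000·0.15 = 18.4350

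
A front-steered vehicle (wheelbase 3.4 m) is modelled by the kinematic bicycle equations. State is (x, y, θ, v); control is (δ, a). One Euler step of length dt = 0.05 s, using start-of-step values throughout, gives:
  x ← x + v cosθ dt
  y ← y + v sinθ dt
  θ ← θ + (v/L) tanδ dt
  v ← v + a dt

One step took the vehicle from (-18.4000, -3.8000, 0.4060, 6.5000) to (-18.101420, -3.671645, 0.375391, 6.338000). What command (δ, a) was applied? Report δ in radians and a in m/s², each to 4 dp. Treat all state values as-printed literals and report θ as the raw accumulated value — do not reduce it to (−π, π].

δ = -0.3099, a = -3.2400

a = (v'−v)/dt = (-0.162000)/0.05 = -3.2400
Δθ = θ'−θ = -0.030609;  (v·dt/L) = 6.5000·0.05/3.4 = 0.095588
tan δ = Δθ·L/(v·dt) = -0.320217  →  δ = -0.3099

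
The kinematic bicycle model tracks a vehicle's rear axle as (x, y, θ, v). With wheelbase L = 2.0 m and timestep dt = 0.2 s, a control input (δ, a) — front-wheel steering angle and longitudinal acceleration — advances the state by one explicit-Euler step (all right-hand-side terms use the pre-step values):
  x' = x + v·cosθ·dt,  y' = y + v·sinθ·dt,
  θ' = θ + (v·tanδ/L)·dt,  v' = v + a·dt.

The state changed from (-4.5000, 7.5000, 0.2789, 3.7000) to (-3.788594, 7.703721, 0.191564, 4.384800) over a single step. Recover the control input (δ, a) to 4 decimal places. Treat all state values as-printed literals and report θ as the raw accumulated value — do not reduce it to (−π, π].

a = (v'−v)/dt = (0.684800)/0.2 = 3.4240
Δθ = θ'−θ = -0.087336;  (v·dt/L) = 3.7000·0.2/2.0 = 0.370000
tan δ = Δθ·L/(v·dt) = -0.236043  →  δ = -0.2318

δ = -0.2318, a = 3.4240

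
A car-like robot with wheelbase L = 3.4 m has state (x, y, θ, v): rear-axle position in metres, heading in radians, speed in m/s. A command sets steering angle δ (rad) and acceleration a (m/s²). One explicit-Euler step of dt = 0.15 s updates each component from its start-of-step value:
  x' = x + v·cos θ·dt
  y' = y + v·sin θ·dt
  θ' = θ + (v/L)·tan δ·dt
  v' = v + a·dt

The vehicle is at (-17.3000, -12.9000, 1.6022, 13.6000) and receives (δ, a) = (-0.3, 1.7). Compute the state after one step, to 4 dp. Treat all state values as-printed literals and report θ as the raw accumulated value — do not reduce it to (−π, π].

x' = -17.3000 + 13.6000·cos(1.6022)·0.15 = -17.3641
y' = -12.9000 + 13.6000·sin(1.6022)·0.15 = -10.8610
θ' = 1.6022 + (13.6000/3.4)·tan(-0.3)·0.15 = 1.4166
v' = 13.6000 + 1.7000·0.15 = 13.8550

(-17.3641, -10.8610, 1.4166, 13.8550)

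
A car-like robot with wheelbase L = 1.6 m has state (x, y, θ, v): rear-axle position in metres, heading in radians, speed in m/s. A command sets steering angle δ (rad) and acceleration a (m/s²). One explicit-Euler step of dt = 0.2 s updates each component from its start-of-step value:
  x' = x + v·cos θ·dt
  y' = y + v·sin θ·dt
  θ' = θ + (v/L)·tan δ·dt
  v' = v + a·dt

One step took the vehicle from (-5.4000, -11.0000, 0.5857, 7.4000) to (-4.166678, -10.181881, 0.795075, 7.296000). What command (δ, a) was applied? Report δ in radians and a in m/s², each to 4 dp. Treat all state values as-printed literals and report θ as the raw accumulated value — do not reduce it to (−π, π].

δ = 0.2226, a = -0.5200

a = (v'−v)/dt = (-0.104000)/0.2 = -0.5200
Δθ = θ'−θ = 0.209375;  (v·dt/L) = 7.4000·0.2/1.6 = 0.925000
tan δ = Δθ·L/(v·dt) = 0.226351  →  δ = 0.2226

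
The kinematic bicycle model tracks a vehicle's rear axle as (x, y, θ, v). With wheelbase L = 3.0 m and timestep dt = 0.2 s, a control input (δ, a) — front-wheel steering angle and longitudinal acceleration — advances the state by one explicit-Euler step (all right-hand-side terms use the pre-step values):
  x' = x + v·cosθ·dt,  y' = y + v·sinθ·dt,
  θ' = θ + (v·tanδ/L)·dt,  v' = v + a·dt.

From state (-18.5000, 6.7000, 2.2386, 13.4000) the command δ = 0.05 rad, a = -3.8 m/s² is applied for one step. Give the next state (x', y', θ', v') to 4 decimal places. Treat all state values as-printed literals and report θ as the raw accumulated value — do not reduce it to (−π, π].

x' = -18.5000 + 13.4000·cos(2.2386)·0.2 = -20.1596
y' = 6.7000 + 13.4000·sin(2.2386)·0.2 = 8.8043
θ' = 2.2386 + (13.4000/3.0)·tan(0.05)·0.2 = 2.2833
v' = 13.4000 − 3.8000·0.2 = 12.6400

(-20.1596, 8.8043, 2.2833, 12.6400)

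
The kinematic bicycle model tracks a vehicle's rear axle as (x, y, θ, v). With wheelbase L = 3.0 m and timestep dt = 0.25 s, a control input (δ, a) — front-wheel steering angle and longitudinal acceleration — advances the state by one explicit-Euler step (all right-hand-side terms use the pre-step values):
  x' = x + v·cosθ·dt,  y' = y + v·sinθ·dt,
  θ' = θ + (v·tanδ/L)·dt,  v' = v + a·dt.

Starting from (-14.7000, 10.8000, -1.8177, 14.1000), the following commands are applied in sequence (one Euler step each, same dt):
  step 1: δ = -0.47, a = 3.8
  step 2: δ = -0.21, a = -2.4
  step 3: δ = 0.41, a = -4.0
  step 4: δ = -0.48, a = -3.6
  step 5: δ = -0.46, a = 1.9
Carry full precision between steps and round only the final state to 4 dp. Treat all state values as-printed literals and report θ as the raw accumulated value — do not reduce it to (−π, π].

after step 1 (δ=-0.47, a=3.8): (-15.561520, 7.381900, -2.414560, 15.050000)
after step 2 (δ=-0.21, a=-2.4): (-18.372671, 4.881133, -2.681876, 14.450000)
after step 3 (δ=0.41, a=-4.0): (-21.610115, 3.278288, -2.158508, 13.450000)
after step 4 (δ=-0.48, a=-3.6): (-23.474480, 0.479976, -2.742026, 12.550000)
after step 5 (δ=-0.46, a=1.9): (-26.364837, -0.740573, -3.260182, 13.025000)

(-26.3648, -0.7406, -3.2602, 13.0250)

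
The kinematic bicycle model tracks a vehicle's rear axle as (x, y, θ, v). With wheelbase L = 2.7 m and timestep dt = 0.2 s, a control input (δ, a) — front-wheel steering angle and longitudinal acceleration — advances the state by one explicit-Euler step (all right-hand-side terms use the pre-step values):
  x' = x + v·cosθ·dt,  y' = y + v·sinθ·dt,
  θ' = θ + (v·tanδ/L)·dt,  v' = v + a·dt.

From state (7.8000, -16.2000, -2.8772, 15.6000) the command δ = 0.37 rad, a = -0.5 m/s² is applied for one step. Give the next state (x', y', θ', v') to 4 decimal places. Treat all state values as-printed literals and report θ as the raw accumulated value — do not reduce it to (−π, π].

x' = 7.8000 + 15.6000·cos(-2.8772)·0.2 = 4.7884
y' = -16.2000 + 15.6000·sin(-2.8772)·0.2 = -17.0153
θ' = -2.8772 + (15.6000/2.7)·tan(0.37)·0.2 = -2.4290
v' = 15.6000 − 0.5000·0.2 = 15.5000

(4.7884, -17.0153, -2.4290, 15.5000)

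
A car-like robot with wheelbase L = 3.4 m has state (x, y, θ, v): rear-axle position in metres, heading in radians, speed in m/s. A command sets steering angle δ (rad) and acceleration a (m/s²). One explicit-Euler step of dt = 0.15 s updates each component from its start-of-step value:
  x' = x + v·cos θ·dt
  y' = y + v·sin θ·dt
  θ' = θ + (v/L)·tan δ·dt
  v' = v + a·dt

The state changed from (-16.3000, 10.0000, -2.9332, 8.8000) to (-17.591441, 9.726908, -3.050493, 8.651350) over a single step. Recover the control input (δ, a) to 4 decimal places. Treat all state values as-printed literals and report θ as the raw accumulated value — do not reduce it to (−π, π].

a = (v'−v)/dt = (-0.148650)/0.15 = -0.9910
Δθ = θ'−θ = -0.117293;  (v·dt/L) = 8.8000·0.15/3.4 = 0.388235
tan δ = Δθ·L/(v·dt) = -0.302118  →  δ = -0.2934

δ = -0.2934, a = -0.9910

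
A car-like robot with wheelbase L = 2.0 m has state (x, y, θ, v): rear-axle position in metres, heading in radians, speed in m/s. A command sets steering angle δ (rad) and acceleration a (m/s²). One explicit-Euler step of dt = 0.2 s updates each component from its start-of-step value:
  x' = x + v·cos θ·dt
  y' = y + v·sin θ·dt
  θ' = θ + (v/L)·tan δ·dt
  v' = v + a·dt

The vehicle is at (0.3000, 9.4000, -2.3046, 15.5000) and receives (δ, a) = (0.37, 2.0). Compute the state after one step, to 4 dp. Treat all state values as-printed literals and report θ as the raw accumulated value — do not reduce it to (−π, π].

x' = 0.3000 + 15.5000·cos(-2.3046)·0.2 = -1.7761
y' = 9.4000 + 15.5000·sin(-2.3046)·0.2 = 7.0978
θ' = -2.3046 + (15.5000/2.0)·tan(0.37)·0.2 = -1.7034
v' = 15.5000 + 2.0000·0.2 = 15.9000

(-1.7761, 7.0978, -1.7034, 15.9000)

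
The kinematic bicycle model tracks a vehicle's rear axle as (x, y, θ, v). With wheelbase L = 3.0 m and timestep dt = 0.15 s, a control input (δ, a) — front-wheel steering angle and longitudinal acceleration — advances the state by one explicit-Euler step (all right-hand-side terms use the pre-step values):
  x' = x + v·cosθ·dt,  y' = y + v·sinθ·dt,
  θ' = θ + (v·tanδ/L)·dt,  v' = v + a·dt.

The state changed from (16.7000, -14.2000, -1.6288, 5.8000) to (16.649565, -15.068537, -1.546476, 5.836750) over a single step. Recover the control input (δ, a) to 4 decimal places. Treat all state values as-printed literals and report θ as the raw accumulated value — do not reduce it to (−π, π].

δ = 0.2766, a = 0.2450

a = (v'−v)/dt = (0.036750)/0.15 = 0.2450
Δθ = θ'−θ = 0.082324;  (v·dt/L) = 5.8000·0.15/3.0 = 0.290000
tan δ = Δθ·L/(v·dt) = 0.283876  →  δ = 0.2766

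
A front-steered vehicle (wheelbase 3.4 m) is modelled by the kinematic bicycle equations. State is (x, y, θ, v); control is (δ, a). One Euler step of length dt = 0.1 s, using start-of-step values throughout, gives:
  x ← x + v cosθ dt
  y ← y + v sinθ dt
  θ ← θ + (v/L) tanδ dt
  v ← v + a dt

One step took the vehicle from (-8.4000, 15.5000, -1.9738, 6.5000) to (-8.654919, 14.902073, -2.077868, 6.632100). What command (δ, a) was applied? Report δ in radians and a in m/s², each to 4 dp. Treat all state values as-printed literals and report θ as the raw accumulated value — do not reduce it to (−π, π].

δ = -0.4985, a = 1.3210

a = (v'−v)/dt = (0.132100)/0.1 = 1.3210
Δθ = θ'−θ = -0.104068;  (v·dt/L) = 6.5000·0.1/3.4 = 0.191176
tan δ = Δθ·L/(v·dt) = -0.544356  →  δ = -0.4985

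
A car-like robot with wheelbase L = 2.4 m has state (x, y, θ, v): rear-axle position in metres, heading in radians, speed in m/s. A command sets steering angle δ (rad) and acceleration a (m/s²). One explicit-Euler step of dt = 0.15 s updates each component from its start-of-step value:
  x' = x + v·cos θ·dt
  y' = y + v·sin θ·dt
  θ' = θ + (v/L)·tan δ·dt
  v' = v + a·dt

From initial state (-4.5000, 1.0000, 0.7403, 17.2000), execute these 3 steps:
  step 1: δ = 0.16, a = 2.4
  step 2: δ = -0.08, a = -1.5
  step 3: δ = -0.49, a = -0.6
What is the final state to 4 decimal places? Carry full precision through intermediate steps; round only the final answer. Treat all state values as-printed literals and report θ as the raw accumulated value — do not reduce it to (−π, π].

(0.7764, 6.7373, 0.2479, 17.2450)

after step 1 (δ=0.16, a=2.4): (-2.595273, 2.740234, 0.913783, 17.560000)
after step 2 (δ=-0.08, a=-1.5): (-0.986545, 4.825888, 0.825795, 17.335000)
after step 3 (δ=-0.49, a=-0.6): (0.776353, 6.737298, 0.247902, 17.245000)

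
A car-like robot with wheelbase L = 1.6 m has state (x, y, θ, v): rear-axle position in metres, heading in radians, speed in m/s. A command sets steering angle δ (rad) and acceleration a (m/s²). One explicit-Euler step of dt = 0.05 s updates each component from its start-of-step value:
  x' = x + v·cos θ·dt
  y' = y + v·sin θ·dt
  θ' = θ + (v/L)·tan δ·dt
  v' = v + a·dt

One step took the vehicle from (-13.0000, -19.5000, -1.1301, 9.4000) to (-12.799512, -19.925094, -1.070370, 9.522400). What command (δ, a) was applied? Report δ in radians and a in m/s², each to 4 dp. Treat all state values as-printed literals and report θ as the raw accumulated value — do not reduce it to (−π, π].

a = (v'−v)/dt = (0.122400)/0.05 = 2.4480
Δθ = θ'−θ = 0.059730;  (v·dt/L) = 9.4000·0.05/1.6 = 0.293750
tan δ = Δθ·L/(v·dt) = 0.203336  →  δ = 0.2006

δ = 0.2006, a = 2.4480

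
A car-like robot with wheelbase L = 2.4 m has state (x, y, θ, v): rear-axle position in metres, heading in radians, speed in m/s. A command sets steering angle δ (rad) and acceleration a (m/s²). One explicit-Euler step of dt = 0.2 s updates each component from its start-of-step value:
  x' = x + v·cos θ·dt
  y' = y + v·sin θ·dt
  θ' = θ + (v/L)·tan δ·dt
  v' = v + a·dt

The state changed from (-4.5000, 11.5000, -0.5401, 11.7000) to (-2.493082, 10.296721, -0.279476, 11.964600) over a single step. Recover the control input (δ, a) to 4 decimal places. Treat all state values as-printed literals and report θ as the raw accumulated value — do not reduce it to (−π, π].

δ = 0.2612, a = 1.3230

a = (v'−v)/dt = (0.264600)/0.2 = 1.3230
Δθ = θ'−θ = 0.260624;  (v·dt/L) = 11.7000·0.2/2.4 = 0.975000
tan δ = Δθ·L/(v·dt) = 0.267307  →  δ = 0.2612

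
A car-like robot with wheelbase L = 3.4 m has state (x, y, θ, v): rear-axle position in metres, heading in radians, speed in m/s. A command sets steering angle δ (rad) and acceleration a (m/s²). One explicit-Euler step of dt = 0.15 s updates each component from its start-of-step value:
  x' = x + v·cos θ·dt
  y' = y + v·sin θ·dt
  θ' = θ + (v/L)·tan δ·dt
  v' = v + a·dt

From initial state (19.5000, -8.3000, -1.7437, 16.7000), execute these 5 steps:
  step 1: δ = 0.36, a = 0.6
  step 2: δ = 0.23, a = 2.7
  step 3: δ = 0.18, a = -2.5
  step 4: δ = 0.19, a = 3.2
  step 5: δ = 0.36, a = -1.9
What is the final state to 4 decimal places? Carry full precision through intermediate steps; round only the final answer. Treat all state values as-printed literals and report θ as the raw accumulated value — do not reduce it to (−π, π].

after step 1 (δ=0.36, a=0.6): (19.069031, -10.767649, -1.466380, 16.790000)
after step 2 (δ=0.23, a=2.7): (19.331527, -13.272432, -1.292941, 17.195000)
after step 3 (δ=0.18, a=-2.5): (20.038998, -15.752757, -1.154899, 16.820000)
after step 4 (δ=0.19, a=3.2): (21.058318, -18.060682, -1.012186, 17.300000)
after step 5 (δ=0.36, a=-1.9): (22.433690, -20.261223, -0.724902, 17.015000)

(22.4337, -20.2612, -0.7249, 17.0150)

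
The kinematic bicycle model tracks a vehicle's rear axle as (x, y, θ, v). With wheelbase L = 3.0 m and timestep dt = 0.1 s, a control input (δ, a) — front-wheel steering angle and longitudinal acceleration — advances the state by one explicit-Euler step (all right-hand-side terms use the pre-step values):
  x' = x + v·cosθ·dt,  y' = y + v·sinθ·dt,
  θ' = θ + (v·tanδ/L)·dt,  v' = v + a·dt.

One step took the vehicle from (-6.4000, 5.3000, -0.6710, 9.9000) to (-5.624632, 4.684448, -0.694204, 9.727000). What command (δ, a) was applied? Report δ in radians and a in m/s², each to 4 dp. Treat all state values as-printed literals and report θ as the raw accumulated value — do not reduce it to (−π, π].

a = (v'−v)/dt = (-0.173000)/0.1 = -1.7300
Δθ = θ'−θ = -0.023204;  (v·dt/L) = 9.9000·0.1/3.0 = 0.330000
tan δ = Δθ·L/(v·dt) = -0.070315  →  δ = -0.0702

δ = -0.0702, a = -1.7300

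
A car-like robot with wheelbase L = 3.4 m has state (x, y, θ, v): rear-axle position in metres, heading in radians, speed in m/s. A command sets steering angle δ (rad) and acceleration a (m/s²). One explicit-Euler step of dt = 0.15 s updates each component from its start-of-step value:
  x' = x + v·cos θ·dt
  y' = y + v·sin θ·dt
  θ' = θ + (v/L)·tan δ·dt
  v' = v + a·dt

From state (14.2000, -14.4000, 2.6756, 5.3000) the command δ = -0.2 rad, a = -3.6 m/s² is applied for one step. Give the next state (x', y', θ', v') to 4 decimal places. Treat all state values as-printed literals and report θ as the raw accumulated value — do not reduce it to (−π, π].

(13.4898, -14.0428, 2.6282, 4.7600)

x' = 14.2000 + 5.3000·cos(2.6756)·0.15 = 13.4898
y' = -14.4000 + 5.3000·sin(2.6756)·0.15 = -14.0428
θ' = 2.6756 + (5.3000/3.4)·tan(-0.2)·0.15 = 2.6282
v' = 5.3000 − 3.6000·0.15 = 4.7600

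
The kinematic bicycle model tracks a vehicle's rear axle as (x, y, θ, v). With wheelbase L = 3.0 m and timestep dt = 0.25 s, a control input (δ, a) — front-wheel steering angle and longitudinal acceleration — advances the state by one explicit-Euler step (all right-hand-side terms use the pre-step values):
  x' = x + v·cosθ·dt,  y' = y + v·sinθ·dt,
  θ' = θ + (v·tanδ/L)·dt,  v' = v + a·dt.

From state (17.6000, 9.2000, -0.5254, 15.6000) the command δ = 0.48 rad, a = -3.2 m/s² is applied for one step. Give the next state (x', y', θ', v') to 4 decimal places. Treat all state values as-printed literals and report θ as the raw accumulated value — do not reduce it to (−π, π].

(20.9740, 7.2439, 0.1514, 14.8000)

x' = 17.6000 + 15.6000·cos(-0.5254)·0.25 = 20.9740
y' = 9.2000 + 15.6000·sin(-0.5254)·0.25 = 7.2439
θ' = -0.5254 + (15.6000/3.0)·tan(0.48)·0.25 = 0.1514
v' = 15.6000 − 3.2000·0.25 = 14.8000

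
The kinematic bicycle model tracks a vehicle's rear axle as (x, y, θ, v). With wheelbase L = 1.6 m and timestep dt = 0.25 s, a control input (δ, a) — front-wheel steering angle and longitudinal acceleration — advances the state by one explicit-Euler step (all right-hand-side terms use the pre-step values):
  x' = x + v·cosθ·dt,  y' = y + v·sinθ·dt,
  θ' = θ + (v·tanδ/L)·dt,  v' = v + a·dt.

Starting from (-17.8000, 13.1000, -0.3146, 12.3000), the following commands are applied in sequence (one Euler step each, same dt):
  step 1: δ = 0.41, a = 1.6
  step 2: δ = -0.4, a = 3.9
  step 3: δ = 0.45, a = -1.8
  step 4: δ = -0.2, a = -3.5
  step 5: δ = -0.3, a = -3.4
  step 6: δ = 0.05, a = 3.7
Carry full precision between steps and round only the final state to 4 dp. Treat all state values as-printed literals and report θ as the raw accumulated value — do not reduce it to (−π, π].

after step 1 (δ=0.41, a=1.6): (-14.875920, 12.148484, 0.520707, 12.700000)
after step 2 (δ=-0.4, a=3.9): (-12.121710, 13.728026, -0.318273, 13.675000)
after step 3 (δ=0.45, a=-1.8): (-8.874660, 12.658206, 0.713879, 13.225000)
after step 4 (δ=-0.2, a=-3.5): (-6.375705, 14.823042, 0.294998, 12.350000)
after step 5 (δ=-0.3, a=-3.4): (-3.421577, 15.720695, -0.301924, 11.500000)
after step 6 (δ=0.05, a=3.7): (-0.676624, 14.865791, -0.212006, 12.425000)

(-0.6766, 14.8658, -0.2120, 12.4250)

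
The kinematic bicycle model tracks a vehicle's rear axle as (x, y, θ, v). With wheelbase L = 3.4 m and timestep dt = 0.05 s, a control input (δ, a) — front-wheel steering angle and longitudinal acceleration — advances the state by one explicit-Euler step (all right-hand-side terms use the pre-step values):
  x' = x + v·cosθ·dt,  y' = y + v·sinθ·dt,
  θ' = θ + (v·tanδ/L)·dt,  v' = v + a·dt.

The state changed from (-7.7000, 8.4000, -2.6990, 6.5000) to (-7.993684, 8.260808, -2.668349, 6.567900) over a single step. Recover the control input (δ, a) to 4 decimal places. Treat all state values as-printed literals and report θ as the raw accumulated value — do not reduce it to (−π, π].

δ = 0.3103, a = 1.3580

a = (v'−v)/dt = (0.067900)/0.05 = 1.3580
Δθ = θ'−θ = 0.030651;  (v·dt/L) = 6.5000·0.05/3.4 = 0.095588
tan δ = Δθ·L/(v·dt) = 0.320657  →  δ = 0.3103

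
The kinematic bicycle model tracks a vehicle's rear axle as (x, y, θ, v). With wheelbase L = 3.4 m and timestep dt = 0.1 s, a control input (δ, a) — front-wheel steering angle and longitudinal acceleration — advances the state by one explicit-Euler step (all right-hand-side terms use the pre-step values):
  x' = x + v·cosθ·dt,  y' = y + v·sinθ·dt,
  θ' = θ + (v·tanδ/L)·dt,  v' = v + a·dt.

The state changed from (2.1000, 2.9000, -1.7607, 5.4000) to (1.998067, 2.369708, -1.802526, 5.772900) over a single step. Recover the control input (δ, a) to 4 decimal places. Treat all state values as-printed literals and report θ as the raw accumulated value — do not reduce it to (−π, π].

δ = -0.2575, a = 3.7290

a = (v'−v)/dt = (0.372900)/0.1 = 3.7290
Δθ = θ'−θ = -0.041826;  (v·dt/L) = 5.4000·0.1/3.4 = 0.158824
tan δ = Δθ·L/(v·dt) = -0.263349  →  δ = -0.2575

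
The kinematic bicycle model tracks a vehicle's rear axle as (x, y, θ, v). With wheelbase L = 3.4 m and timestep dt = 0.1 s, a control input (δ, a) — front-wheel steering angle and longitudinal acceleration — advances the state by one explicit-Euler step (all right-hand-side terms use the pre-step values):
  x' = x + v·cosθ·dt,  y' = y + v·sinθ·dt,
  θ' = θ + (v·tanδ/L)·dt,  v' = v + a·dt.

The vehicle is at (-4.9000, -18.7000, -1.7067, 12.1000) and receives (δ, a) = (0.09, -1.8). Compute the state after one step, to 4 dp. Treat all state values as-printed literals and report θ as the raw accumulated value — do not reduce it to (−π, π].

x' = -4.9000 + 12.1000·cos(-1.7067)·0.1 = -5.0639
y' = -18.7000 + 12.1000·sin(-1.7067)·0.1 = -19.8988
θ' = -1.7067 + (12.1000/3.4)·tan(0.09)·0.1 = -1.6746
v' = 12.1000 − 1.8000·0.1 = 11.9200

(-5.0639, -19.8988, -1.6746, 11.9200)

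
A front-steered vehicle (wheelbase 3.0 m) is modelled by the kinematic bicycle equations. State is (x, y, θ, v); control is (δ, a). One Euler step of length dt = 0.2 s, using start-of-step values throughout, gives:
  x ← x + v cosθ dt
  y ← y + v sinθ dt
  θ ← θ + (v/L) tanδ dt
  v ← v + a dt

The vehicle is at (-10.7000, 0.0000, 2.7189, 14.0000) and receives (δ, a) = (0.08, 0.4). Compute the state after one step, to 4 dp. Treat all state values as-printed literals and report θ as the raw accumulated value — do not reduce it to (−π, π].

(-13.2536, 1.1486, 2.7937, 14.0800)

x' = -10.7000 + 14.0000·cos(2.7189)·0.2 = -13.2536
y' = 0.0000 + 14.0000·sin(2.7189)·0.2 = 1.1486
θ' = 2.7189 + (14.0000/3.0)·tan(0.08)·0.2 = 2.7937
v' = 14.0000 + 0.4000·0.2 = 14.0800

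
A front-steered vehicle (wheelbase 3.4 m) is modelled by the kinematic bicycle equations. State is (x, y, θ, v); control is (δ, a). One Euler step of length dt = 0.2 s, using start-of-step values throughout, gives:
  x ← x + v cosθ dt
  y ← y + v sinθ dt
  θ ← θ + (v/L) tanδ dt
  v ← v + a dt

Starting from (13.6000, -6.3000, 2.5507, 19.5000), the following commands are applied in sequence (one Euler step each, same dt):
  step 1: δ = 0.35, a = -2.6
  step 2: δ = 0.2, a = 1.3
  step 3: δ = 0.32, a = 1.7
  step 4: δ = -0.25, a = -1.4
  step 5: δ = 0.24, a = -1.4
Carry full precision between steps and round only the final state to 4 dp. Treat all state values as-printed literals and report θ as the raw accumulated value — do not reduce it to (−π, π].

(-4.6066, -5.8346, 3.5545, 19.0200)

after step 1 (δ=0.35, a=-2.6): (10.361270, -4.127300, 2.969409, 18.980000)
after step 2 (δ=0.2, a=1.3): (6.621401, -3.476916, 3.195729, 19.240000)
after step 3 (δ=0.32, a=1.7): (2.779038, -3.685131, 3.570784, 19.580000)
after step 4 (δ=-0.25, a=-1.4): (-0.781791, -5.314717, 3.276690, 19.300000)
after step 5 (δ=0.24, a=-1.4): (-4.606619, -5.834608, 3.554515, 19.020000)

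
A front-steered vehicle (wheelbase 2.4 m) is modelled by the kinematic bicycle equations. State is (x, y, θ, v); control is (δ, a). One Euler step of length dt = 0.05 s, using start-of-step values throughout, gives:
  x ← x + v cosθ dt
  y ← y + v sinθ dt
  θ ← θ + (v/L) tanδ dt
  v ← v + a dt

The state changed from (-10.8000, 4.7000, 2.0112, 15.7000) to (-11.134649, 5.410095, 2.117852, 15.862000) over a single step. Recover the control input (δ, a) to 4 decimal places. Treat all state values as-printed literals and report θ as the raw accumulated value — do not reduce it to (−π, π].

a = (v'−v)/dt = (0.162000)/0.05 = 3.2400
Δθ = θ'−θ = 0.106652;  (v·dt/L) = 15.7000·0.05/2.4 = 0.327083
tan δ = Δθ·L/(v·dt) = 0.326070  →  δ = 0.3152

δ = 0.3152, a = 3.2400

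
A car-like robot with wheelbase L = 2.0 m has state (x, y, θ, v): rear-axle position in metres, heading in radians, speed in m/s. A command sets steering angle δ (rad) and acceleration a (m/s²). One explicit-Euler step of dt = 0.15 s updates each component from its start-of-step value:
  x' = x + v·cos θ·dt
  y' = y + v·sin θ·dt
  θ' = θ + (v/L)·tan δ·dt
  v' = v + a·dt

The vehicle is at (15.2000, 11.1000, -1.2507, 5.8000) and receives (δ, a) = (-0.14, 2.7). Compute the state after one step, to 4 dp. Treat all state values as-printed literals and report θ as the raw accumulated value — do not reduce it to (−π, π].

(15.4738, 10.2742, -1.3120, 6.2050)

x' = 15.2000 + 5.8000·cos(-1.2507)·0.15 = 15.4738
y' = 11.1000 + 5.8000·sin(-1.2507)·0.15 = 10.2742
θ' = -1.2507 + (5.8000/2.0)·tan(-0.14)·0.15 = -1.3120
v' = 5.8000 + 2.7000·0.15 = 6.2050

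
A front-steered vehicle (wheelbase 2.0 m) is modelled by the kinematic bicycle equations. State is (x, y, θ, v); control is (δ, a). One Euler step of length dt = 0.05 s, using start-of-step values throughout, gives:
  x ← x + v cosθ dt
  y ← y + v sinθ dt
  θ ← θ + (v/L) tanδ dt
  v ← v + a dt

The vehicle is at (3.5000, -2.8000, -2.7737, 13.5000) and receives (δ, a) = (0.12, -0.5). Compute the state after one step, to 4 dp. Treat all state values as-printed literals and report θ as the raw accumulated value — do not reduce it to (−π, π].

x' = 3.5000 + 13.5000·cos(-2.7737)·0.05 = 2.8702
y' = -2.8000 + 13.5000·sin(-2.7737)·0.05 = -3.0428
θ' = -2.7737 + (13.5000/2.0)·tan(0.12)·0.05 = -2.7330
v' = 13.5000 − 0.5000·0.05 = 13.4750

(2.8702, -3.0428, -2.7330, 13.4750)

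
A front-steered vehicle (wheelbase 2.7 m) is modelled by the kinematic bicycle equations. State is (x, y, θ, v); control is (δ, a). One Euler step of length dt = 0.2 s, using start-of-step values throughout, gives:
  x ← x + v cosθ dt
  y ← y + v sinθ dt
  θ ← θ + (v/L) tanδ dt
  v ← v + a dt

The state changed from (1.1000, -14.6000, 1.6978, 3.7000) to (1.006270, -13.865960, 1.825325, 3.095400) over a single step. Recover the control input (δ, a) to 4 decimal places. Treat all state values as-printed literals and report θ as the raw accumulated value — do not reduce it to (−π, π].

δ = 0.4355, a = -3.0230

a = (v'−v)/dt = (-0.604600)/0.2 = -3.0230
Δθ = θ'−θ = 0.127525;  (v·dt/L) = 3.7000·0.2/2.7 = 0.274074
tan δ = Δθ·L/(v·dt) = 0.465294  →  δ = 0.4355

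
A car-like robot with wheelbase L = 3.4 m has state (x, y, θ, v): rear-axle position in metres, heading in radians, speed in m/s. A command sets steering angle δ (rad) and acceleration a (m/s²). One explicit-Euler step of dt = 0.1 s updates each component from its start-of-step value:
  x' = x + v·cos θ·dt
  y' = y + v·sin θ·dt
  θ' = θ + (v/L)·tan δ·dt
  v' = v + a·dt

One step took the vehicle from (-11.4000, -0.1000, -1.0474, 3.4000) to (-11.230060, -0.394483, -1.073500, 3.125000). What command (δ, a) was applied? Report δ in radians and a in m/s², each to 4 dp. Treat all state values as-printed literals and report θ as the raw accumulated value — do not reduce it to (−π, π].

δ = -0.2553, a = -2.7500

a = (v'−v)/dt = (-0.275000)/0.1 = -2.7500
Δθ = θ'−θ = -0.026100;  (v·dt/L) = 3.4000·0.1/3.4 = 0.100000
tan δ = Δθ·L/(v·dt) = -0.261000  →  δ = -0.2553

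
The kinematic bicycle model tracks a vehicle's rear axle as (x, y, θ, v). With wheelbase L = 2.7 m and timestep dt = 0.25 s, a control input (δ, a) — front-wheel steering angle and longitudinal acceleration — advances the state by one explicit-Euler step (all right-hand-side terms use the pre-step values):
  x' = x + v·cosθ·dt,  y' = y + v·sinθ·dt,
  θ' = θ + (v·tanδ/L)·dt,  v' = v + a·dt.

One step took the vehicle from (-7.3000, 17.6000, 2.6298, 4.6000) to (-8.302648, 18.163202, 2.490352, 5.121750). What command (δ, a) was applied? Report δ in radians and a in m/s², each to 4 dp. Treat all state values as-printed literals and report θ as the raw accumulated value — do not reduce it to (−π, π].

δ = -0.3164, a = 2.0870

a = (v'−v)/dt = (0.521750)/0.25 = 2.0870
Δθ = θ'−θ = -0.139448;  (v·dt/L) = 4.6000·0.25/2.7 = 0.425926
tan δ = Δθ·L/(v·dt) = -0.327400  →  δ = -0.3164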